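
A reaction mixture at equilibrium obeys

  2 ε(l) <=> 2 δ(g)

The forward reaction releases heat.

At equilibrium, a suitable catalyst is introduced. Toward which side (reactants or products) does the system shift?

A catalyst speeds both forward and reverse rates equally; it changes neither Q nor K — no shift from this change.

no shift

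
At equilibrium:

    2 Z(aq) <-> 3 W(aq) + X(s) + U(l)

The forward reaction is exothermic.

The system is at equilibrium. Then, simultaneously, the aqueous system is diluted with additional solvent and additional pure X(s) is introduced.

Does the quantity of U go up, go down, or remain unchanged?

increases

Dilution lowers every aqueous concentration by the same factor. Δn_aq = 3 − 2 = +1, so the system shifts toward the side with more dissolved moles — to the right.
X is a pure solid; its activity is 1 regardless of amount, so Q is unaffected — no shift from this change.
The net shift is to the right. U is a product, so its amount increases.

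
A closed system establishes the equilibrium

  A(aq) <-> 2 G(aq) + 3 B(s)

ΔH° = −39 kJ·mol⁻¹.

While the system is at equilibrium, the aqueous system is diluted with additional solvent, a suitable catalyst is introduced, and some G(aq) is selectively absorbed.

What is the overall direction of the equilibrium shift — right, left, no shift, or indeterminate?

right

Dilution lowers every aqueous concentration by the same factor. Δn_aq = 2 − 1 = +1, so the system shifts toward the side with more dissolved moles — to the right.
A catalyst speeds both forward and reverse rates equally; it changes neither Q nor K — no shift from this change.
Removing G (aq), a product, drives the reaction to the right.
Only the nonzero effect(s) matter; the net shift is to the right.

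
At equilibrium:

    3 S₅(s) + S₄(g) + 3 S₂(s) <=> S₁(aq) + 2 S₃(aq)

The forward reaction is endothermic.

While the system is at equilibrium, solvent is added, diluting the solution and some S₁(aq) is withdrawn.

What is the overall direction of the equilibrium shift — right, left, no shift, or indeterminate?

Dilution lowers every aqueous concentration by the same factor. Δn_aq = 3 − 0 = +3, so the system shifts toward the side with more dissolved moles — to the right.
Removing S₁ (aq), a product, drives the reaction to the right.
All effects act in the same direction — net shift to the right.

right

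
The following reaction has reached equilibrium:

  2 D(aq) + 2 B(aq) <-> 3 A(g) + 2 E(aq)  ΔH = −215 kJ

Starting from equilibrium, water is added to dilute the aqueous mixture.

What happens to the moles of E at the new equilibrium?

decreases

Dilution lowers every aqueous concentration by the same factor. Δn_aq = 2 − 4 = -2, so the system shifts toward the side with more dissolved moles — to the left.
The net shift is to the left. E is a product, so its amount decreases.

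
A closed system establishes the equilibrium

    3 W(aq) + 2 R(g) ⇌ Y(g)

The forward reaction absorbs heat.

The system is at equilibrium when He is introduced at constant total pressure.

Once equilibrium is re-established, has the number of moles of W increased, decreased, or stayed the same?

Adding inert gas at constant total pressure expands the volume and lowers every reacting partial pressure. With Δn_gas = 1 − 2 = -1, Q moves away from K toward the side with fewer gas moles, so the system shifts toward the side with more gas moles — to the left.
The net shift is to the left. W is a reactant, so its amount increases.

increases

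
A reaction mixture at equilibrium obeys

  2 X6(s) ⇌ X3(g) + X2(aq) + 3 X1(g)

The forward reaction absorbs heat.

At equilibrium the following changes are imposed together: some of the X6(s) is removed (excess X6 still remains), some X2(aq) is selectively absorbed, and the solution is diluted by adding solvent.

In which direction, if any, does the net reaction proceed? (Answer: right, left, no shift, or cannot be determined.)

X6 is a pure solid; its activity is 1 regardless of amount, so Q is unaffected — no shift from this change.
Removing X2 (aq), a product, drives the reaction to the right.
Dilution lowers every aqueous concentration by the same factor. Δn_aq = 1 − 0 = +1, so the system shifts toward the side with more dissolved moles — to the right.
Only the nonzero effect(s) matter; the net shift is to the right.

right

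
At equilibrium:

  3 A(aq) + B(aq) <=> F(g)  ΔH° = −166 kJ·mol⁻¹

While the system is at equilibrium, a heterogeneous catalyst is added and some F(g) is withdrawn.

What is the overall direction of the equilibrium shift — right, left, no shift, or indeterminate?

right

A catalyst speeds both forward and reverse rates equally; it changes neither Q nor K — no shift from this change.
Removing F (g), a product, drives the reaction to the right.
Only the nonzero effect(s) matter; the net shift is to the right.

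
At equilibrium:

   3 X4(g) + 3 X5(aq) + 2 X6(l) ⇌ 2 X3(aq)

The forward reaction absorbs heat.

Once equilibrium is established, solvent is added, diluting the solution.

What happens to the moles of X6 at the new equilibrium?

Dilution lowers every aqueous concentration by the same factor. Δn_aq = 2 − 3 = -1, so the system shifts toward the side with more dissolved moles — to the left.
The net shift is to the left. X6 is a reactant, so its amount increases.

increases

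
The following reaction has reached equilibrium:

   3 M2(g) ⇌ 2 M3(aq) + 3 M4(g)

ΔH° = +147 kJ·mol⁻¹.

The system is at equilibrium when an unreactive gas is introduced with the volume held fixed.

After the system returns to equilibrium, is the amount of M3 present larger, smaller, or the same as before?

At constant volume, adding an inert gas leaves every reacting species' partial pressure unchanged, so Q is unchanged — no shift from this change.
No net shift occurs, so the amount of M3 is unchanged.

unchanged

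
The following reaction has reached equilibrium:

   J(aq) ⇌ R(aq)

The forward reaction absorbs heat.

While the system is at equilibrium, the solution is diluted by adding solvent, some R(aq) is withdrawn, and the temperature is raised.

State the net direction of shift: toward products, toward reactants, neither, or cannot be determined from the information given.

Dilution scales every aqueous concentration by the same factor. Δn_aq = 1 − 1 = 0, so Q is unchanged — no shift.
Removing R (aq), a product, drives the reaction to the right.
The forward reaction is endothermic. Raising T favours the endothermic direction — shift to the right.
Only the nonzero effect(s) matter; the net shift is to the right.

right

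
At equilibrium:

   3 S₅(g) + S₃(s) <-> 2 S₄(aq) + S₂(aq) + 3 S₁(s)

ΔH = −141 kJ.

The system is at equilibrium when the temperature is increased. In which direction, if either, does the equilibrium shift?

The forward reaction is exothermic. Raising T favours the endothermic direction — shift to the left.

left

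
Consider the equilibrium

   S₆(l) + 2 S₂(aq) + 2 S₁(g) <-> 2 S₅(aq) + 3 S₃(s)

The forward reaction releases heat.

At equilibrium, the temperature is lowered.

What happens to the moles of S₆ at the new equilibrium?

The forward reaction is exothermic. Lowering T favours the exothermic direction — shift to the right.
The net shift is to the right. S₆ is a reactant, so its amount decreases.

decreases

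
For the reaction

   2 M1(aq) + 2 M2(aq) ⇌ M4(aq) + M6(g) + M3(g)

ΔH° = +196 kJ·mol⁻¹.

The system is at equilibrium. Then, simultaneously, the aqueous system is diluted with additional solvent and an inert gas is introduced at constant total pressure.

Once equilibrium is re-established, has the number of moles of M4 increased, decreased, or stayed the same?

cannot be determined

Dilution lowers every aqueous concentration by the same factor. Δn_aq = 1 − 4 = -3, so the system shifts toward the side with more dissolved moles — to the left.
Adding inert gas at constant total pressure expands the volume and lowers every reacting partial pressure. With Δn_gas = 2 − 0 = +2, Q moves away from K toward the side with fewer gas moles, so the system shifts toward the side with more gas moles — to the right.
The two effects oppose each other, so the net shift — and hence the change in M4 — cannot be determined from the given information.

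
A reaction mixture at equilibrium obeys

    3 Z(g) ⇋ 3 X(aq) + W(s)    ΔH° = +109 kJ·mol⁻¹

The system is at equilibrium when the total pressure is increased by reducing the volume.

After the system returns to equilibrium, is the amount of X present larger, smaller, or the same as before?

Gas moles: reactants 3, products 0 (Δn_gas = -3). Compression shifts the system toward the side with fewer moles of gas — to the right.
The net shift is to the right. X is a product, so its amount increases.

increases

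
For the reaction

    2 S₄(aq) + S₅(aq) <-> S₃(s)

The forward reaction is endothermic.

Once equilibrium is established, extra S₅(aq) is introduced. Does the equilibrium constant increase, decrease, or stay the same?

unchanged

The equilibrium constant depends only on temperature. This perturbation may move the position of equilibrium, but since T is unchanged, K itself is unchanged.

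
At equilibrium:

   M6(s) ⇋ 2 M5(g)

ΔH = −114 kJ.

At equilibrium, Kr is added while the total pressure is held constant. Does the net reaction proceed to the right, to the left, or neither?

Adding inert gas at constant total pressure expands the volume and lowers every reacting partial pressure. With Δn_gas = 2 − 0 = +2, Q moves away from K toward the side with fewer gas moles, so the system shifts toward the side with more gas moles — to the right.

right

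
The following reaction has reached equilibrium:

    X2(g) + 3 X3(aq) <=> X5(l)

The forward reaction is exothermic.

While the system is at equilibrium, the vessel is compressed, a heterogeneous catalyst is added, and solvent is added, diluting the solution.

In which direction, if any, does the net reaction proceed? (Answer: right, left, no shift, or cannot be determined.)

cannot be determined

Gas moles: reactants 1, products 0 (Δn_gas = -1). Compression shifts the system toward the side with fewer moles of gas — to the right.
A catalyst speeds both forward and reverse rates equally; it changes neither Q nor K — no shift from this change.
Dilution lowers every aqueous concentration by the same factor. Δn_aq = 0 − 3 = -3, so the system shifts toward the side with more dissolved moles — to the left.
The individual effects push in opposite directions; without quantitative information the net direction cannot be determined.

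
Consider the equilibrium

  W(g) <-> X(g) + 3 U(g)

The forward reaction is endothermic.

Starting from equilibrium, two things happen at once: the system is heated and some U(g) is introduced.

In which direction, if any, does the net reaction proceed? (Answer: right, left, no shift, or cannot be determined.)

The forward reaction is endothermic. Raising T favours the endothermic direction — shift to the right.
Adding U (g), a product, drives the reaction to the left.
The individual effects push in opposite directions; without quantitative information the net direction cannot be determined.

cannot be determined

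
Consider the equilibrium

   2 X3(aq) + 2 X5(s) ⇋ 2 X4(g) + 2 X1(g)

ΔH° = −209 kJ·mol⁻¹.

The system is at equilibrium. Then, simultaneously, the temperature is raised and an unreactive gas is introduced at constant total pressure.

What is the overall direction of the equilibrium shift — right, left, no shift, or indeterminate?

The forward reaction is exothermic. Raising T favours the endothermic direction — shift to the left.
Adding inert gas at constant total pressure expands the volume and lowers every reacting partial pressure. With Δn_gas = 4 − 0 = +4, Q moves away from K toward the side with fewer gas moles, so the system shifts toward the side with more gas moles — to the right.
The individual effects push in opposite directions; without quantitative information the net direction cannot be determined.

cannot be determined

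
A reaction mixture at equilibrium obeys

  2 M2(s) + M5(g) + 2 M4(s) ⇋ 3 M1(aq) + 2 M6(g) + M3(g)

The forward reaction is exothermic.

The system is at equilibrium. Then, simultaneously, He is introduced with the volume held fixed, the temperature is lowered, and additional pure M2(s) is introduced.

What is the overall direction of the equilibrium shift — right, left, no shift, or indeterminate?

right

At constant volume, adding an inert gas leaves every reacting species' partial pressure unchanged, so Q is unchanged — no shift from this change.
The forward reaction is exothermic. Lowering T favours the exothermic direction — shift to the right.
M2 is a pure solid; its activity is 1 regardless of amount, so Q is unaffected — no shift from this change.
Only the nonzero effect(s) matter; the net shift is to the right.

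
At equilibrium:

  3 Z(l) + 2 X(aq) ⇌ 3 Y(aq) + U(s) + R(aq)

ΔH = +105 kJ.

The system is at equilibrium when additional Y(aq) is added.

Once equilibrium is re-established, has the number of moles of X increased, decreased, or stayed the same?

Adding Y (aq), a product, drives the reaction to the left.
The net shift is to the left. X is a reactant, so its amount increases.

increases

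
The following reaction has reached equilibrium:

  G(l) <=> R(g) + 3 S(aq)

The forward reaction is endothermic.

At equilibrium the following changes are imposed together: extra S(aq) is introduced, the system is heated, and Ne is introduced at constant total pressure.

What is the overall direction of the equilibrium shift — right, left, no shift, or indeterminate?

cannot be determined

Adding S (aq), a product, drives the reaction to the left.
The forward reaction is endothermic. Raising T favours the endothermic direction — shift to the right.
Adding inert gas at constant total pressure expands the volume and lowers every reacting partial pressure. With Δn_gas = 1 − 0 = +1, Q moves away from K toward the side with fewer gas moles, so the system shifts toward the side with more gas moles — to the right.
The individual effects push in opposite directions; without quantitative information the net direction cannot be determined.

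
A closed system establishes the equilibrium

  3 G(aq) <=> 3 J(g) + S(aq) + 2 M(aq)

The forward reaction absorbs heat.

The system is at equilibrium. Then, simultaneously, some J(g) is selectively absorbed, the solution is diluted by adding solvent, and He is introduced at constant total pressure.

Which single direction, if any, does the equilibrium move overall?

right

Removing J (g), a product, drives the reaction to the right.
Dilution scales every aqueous concentration by the same factor. Δn_aq = 3 − 3 = 0, so Q is unchanged — no shift.
Adding inert gas at constant total pressure expands the volume and lowers every reacting partial pressure. With Δn_gas = 3 − 0 = +3, Q moves away from K toward the side with fewer gas moles, so the system shifts toward the side with more gas moles — to the right.
Only the nonzero effect(s) matter; the net shift is to the right.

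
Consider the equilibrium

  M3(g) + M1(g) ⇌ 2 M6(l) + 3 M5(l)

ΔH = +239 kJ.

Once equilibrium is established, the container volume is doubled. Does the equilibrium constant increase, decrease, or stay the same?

unchanged

The equilibrium constant depends only on temperature. This perturbation may move the position of equilibrium, but since T is unchanged, K itself is unchanged.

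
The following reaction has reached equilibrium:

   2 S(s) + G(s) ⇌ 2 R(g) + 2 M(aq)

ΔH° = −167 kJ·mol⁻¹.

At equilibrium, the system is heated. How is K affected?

decreases

K depends on temperature via the van 't Hoff relation. The forward reaction is exothermic, so raising T decreases K.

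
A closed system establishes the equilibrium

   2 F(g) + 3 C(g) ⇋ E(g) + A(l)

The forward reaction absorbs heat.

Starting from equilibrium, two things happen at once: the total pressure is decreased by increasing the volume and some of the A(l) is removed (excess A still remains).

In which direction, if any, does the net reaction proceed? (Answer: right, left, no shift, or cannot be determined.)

Gas moles: reactants 5, products 1 (Δn_gas = -4). Expansion shifts the system toward the side with more moles of gas — to the left.
A is a pure liquid; its activity is 1 regardless of amount, so Q is unaffected — no shift from this change.
Only the nonzero effect(s) matter; the net shift is to the left.

left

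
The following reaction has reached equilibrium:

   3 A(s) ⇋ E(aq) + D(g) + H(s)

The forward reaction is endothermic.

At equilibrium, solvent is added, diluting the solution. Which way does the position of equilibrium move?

right

Dilution lowers every aqueous concentration by the same factor. Δn_aq = 1 − 0 = +1, so the system shifts toward the side with more dissolved moles — to the right.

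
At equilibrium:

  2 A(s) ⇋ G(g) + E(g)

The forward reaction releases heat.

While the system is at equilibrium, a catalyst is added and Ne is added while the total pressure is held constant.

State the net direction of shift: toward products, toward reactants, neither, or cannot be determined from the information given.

right

A catalyst speeds both forward and reverse rates equally; it changes neither Q nor K — no shift from this change.
Adding inert gas at constant total pressure expands the volume and lowers every reacting partial pressure. With Δn_gas = 2 − 0 = +2, Q moves away from K toward the side with fewer gas moles, so the system shifts toward the side with more gas moles — to the right.
Only the nonzero effect(s) matter; the net shift is to the right.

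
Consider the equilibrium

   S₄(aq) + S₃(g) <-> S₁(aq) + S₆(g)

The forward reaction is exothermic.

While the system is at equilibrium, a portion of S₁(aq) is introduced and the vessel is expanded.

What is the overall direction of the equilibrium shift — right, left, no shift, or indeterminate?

Adding S₁ (aq), a product, drives the reaction to the left.
Gas moles: reactants 1, products 1. Δn_gas = 0, so a volume change leaves Q equal to K — no shift from this change.
Only the nonzero effect(s) matter; the net shift is to the left.

left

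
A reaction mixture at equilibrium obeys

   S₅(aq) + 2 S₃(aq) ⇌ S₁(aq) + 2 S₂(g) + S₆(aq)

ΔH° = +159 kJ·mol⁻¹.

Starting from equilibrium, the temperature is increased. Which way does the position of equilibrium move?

The forward reaction is endothermic. Raising T favours the endothermic direction — shift to the right.

right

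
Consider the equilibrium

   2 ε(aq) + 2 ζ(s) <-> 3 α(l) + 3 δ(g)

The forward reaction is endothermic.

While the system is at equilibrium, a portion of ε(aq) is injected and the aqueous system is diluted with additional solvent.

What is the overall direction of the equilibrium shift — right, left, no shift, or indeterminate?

Adding ε (aq), a reactant, drives the reaction to the right.
Dilution lowers every aqueous concentration by the same factor. Δn_aq = 0 − 2 = -2, so the system shifts toward the side with more dissolved moles — to the left.
The individual effects push in opposite directions; without quantitative information the net direction cannot be determined.

cannot be determined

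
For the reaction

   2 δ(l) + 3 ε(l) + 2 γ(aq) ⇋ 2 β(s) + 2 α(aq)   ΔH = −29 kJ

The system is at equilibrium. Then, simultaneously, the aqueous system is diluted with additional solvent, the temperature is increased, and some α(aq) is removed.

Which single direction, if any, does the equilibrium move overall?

Dilution scales every aqueous concentration by the same factor. Δn_aq = 2 − 2 = 0, so Q is unchanged — no shift.
The forward reaction is exothermic. Raising T favours the endothermic direction — shift to the left.
Removing α (aq), a product, drives the reaction to the right.
The individual effects push in opposite directions; without quantitative information the net direction cannot be determined.

cannot be determined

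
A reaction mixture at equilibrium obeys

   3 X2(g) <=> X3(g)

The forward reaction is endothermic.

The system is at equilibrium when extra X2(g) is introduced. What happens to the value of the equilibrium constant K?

unchanged

The equilibrium constant depends only on temperature. This perturbation may move the position of equilibrium, but since T is unchanged, K itself is unchanged.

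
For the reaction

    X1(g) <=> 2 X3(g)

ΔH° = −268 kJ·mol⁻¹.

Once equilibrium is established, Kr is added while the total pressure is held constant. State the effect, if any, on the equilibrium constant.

unchanged

The equilibrium constant depends only on temperature. This perturbation may move the position of equilibrium, but since T is unchanged, K itself is unchanged.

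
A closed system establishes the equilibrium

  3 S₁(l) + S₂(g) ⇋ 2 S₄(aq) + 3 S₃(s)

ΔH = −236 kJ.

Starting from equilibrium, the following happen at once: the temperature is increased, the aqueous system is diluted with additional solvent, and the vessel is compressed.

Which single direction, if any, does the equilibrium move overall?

The forward reaction is exothermic. Raising T favours the endothermic direction — shift to the left.
Dilution lowers every aqueous concentration by the same factor. Δn_aq = 2 − 0 = +2, so the system shifts toward the side with more dissolved moles — to the right.
Gas moles: reactants 1, products 0 (Δn_gas = -1). Compression shifts the system toward the side with fewer moles of gas — to the right.
The individual effects push in opposite directions; without quantitative information the net direction cannot be determined.

cannot be determined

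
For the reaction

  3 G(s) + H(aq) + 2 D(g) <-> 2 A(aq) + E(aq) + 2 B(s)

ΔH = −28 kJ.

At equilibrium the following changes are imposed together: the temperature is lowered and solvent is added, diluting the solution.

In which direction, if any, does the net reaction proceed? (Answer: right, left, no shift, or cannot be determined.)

The forward reaction is exothermic. Lowering T favours the exothermic direction — shift to the right.
Dilution lowers every aqueous concentration by the same factor. Δn_aq = 3 − 1 = +2, so the system shifts toward the side with more dissolved moles — to the right.
All effects act in the same direction — net shift to the right.

right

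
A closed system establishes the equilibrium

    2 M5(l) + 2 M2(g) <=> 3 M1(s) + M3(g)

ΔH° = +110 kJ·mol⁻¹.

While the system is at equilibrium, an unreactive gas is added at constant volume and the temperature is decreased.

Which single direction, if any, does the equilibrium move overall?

left

At constant volume, adding an inert gas leaves every reacting species' partial pressure unchanged, so Q is unchanged — no shift from this change.
The forward reaction is endothermic. Lowering T favours the exothermic direction — shift to the left.
Only the nonzero effect(s) matter; the net shift is to the left.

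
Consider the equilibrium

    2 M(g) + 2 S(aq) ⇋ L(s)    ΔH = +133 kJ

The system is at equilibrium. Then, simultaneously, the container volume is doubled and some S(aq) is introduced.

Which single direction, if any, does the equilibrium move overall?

cannot be determined

Gas moles: reactants 2, products 0 (Δn_gas = -2). Expansion shifts the system toward the side with more moles of gas — to the left.
Adding S (aq), a reactant, drives the reaction to the right.
The individual effects push in opposite directions; without quantitative information the net direction cannot be determined.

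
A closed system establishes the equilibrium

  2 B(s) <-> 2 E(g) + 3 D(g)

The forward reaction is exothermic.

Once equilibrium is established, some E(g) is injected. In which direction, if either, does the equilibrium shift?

Adding E (g), a product, drives the reaction to the left.

left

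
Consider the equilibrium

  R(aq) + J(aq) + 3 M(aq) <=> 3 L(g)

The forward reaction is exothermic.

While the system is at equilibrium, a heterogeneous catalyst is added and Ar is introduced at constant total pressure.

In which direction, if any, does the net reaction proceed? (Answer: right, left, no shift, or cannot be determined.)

A catalyst speeds both forward and reverse rates equally; it changes neither Q nor K — no shift from this change.
Adding inert gas at constant total pressure expands the volume and lowers every reacting partial pressure. With Δn_gas = 3 − 0 = +3, Q moves away from K toward the side with fewer gas moles, so the system shifts toward the side with more gas moles — to the right.
Only the nonzero effect(s) matter; the net shift is to the right.

right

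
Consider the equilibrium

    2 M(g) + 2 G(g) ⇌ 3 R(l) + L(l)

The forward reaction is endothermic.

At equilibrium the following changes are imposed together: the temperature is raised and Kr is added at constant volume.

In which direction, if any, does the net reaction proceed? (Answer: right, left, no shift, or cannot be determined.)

right

The forward reaction is endothermic. Raising T favours the endothermic direction — shift to the right.
At constant volume, adding an inert gas leaves every reacting species' partial pressure unchanged, so Q is unchanged — no shift from this change.
Only the nonzero effect(s) matter; the net shift is to the right.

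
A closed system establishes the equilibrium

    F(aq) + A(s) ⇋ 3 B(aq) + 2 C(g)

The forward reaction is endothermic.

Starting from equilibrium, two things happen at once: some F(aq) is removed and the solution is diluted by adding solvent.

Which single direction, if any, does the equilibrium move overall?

cannot be determined

Removing F (aq), a reactant, drives the reaction to the left.
Dilution lowers every aqueous concentration by the same factor. Δn_aq = 3 − 1 = +2, so the system shifts toward the side with more dissolved moles — to the right.
The individual effects push in opposite directions; without quantitative information the net direction cannot be determined.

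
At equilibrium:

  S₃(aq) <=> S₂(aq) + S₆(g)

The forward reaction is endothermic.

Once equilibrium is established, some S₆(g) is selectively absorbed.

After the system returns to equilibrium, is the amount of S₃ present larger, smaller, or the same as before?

Removing S₆ (g), a product, drives the reaction to the right.
The net shift is to the right. S₃ is a reactant, so its amount decreases.

decreases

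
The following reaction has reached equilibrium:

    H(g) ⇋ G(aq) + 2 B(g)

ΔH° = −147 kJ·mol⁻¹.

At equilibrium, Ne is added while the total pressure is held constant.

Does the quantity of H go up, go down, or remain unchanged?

Adding inert gas at constant total pressure expands the volume and lowers every reacting partial pressure. With Δn_gas = 2 − 1 = +1, Q moves away from K toward the side with fewer gas moles, so the system shifts toward the side with more gas moles — to the right.
The net shift is to the right. H is a reactant, so its amount decreases.

decreases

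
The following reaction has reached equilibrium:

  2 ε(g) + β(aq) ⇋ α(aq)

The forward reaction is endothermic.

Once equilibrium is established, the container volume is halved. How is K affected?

unchanged

The equilibrium constant depends only on temperature. This perturbation may move the position of equilibrium, but since T is unchanged, K itself is unchanged.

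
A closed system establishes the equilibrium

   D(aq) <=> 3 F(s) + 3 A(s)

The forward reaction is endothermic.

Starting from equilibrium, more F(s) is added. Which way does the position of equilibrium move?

no shift

F is a pure solid; its activity is 1 regardless of amount, so Q is unaffected — no shift from this change.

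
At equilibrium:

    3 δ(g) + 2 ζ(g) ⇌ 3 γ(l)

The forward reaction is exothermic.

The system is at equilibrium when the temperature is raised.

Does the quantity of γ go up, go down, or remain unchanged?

The forward reaction is exothermic. Raising T favours the endothermic direction — shift to the left.
The net shift is to the left. γ is a product, so its amount decreases.

decreases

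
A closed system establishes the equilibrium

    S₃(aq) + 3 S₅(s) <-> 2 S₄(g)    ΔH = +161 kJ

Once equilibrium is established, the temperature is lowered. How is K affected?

K depends on temperature via the van 't Hoff relation. The forward reaction is endothermic, so lowering T decreases K.

decreases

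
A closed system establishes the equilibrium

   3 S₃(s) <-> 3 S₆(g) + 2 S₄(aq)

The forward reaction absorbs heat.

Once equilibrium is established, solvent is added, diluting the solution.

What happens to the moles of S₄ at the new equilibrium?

increases

Dilution lowers every aqueous concentration by the same factor. Δn_aq = 2 − 0 = +2, so the system shifts toward the side with more dissolved moles — to the right.
The net shift is to the right. S₄ is a product, so its amount increases.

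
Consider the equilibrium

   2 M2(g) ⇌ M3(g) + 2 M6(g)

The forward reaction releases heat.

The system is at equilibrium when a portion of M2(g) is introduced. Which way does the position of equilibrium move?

right

Adding M2 (g), a reactant, drives the reaction to the right.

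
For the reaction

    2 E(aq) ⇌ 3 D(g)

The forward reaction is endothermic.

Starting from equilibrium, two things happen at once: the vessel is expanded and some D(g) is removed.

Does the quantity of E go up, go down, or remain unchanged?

decreases

Gas moles: reactants 0, products 3 (Δn_gas = +3). Expansion shifts the system toward the side with more moles of gas — to the right.
Removing D (g), a product, drives the reaction to the right.
The net shift is to the right. E is a reactant, so its amount decreases.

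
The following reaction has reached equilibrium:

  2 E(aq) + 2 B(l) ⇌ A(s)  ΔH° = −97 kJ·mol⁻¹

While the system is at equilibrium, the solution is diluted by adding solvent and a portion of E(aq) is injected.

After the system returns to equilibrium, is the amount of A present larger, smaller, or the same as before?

cannot be determined

Dilution lowers every aqueous concentration by the same factor. Δn_aq = 0 − 2 = -2, so the system shifts toward the side with more dissolved moles — to the left.
Adding E (aq), a reactant, drives the reaction to the right.
The two effects oppose each other, so the net shift — and hence the change in A — cannot be determined from the given information.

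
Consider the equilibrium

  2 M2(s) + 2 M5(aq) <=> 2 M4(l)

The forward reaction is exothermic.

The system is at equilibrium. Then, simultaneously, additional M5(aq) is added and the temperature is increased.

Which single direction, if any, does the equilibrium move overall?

cannot be determined

Adding M5 (aq), a reactant, drives the reaction to the right.
The forward reaction is exothermic. Raising T favours the endothermic direction — shift to the left.
The individual effects push in opposite directions; without quantitative information the net direction cannot be determined.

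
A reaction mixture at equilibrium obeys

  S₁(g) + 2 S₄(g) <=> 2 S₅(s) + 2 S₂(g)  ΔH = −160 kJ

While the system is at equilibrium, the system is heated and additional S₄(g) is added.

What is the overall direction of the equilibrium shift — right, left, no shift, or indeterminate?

cannot be determined

The forward reaction is exothermic. Raising T favours the endothermic direction — shift to the left.
Adding S₄ (g), a reactant, drives the reaction to the right.
The individual effects push in opposite directions; without quantitative information the net direction cannot be determined.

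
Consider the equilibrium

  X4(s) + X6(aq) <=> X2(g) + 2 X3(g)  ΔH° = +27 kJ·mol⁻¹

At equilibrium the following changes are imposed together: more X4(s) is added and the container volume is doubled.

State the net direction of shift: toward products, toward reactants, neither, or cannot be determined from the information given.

right

X4 is a pure solid; its activity is 1 regardless of amount, so Q is unaffected — no shift from this change.
Gas moles: reactants 0, products 3 (Δn_gas = +3). Expansion shifts the system toward the side with more moles of gas — to the right.
Only the nonzero effect(s) matter; the net shift is to the right.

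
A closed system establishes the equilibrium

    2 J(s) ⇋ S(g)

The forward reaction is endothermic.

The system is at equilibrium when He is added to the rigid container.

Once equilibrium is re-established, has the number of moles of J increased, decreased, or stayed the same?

At constant volume, adding an inert gas leaves every reacting species' partial pressure unchanged, so Q is unchanged — no shift from this change.
No net shift occurs, so the amount of J is unchanged.

unchanged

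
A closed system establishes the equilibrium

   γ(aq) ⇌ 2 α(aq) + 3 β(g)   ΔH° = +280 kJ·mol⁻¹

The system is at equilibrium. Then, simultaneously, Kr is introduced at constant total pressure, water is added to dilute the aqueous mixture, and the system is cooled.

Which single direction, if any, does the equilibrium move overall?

cannot be determined

Adding inert gas at constant total pressure expands the volume and lowers every reacting partial pressure. With Δn_gas = 3 − 0 = +3, Q moves away from K toward the side with fewer gas moles, so the system shifts toward the side with more gas moles — to the right.
Dilution lowers every aqueous concentration by the same factor. Δn_aq = 2 − 1 = +1, so the system shifts toward the side with more dissolved moles — to the right.
The forward reaction is endothermic. Lowering T favours the exothermic direction — shift to the left.
The individual effects push in opposite directions; without quantitative information the net direction cannot be determined.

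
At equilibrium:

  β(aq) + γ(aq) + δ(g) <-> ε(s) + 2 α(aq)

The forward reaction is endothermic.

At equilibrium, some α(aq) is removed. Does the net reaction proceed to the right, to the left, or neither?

Removing α (aq), a product, drives the reaction to the right.

right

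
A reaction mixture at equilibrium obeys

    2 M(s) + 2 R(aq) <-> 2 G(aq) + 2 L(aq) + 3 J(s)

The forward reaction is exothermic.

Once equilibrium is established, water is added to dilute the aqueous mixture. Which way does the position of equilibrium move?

Dilution lowers every aqueous concentration by the same factor. Δn_aq = 4 − 2 = +2, so the system shifts toward the side with more dissolved moles — to the right.

right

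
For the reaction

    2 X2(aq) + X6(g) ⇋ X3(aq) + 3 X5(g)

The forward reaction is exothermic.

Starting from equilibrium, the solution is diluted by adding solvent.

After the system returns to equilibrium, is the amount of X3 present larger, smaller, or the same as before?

Dilution lowers every aqueous concentration by the same factor. Δn_aq = 1 − 2 = -1, so the system shifts toward the side with more dissolved moles — to the left.
The net shift is to the left. X3 is a product, so its amount decreases.

decreases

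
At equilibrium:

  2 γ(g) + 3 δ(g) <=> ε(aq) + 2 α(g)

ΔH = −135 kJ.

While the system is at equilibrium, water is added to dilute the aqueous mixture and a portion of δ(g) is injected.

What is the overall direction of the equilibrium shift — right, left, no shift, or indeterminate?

Dilution lowers every aqueous concentration by the same factor. Δn_aq = 1 − 0 = +1, so the system shifts toward the side with more dissolved moles — to the right.
Adding δ (g), a reactant, drives the reaction to the right.
All effects act in the same direction — net shift to the right.

right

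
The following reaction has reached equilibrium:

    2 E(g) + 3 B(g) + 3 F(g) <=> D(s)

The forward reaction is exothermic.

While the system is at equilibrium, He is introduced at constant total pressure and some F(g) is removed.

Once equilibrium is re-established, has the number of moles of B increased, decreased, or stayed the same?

Adding inert gas at constant total pressure expands the volume and lowers every reacting partial pressure. With Δn_gas = 0 − 8 = -8, Q moves away from K toward the side with fewer gas moles, so the system shifts toward the side with more gas moles — to the left.
Removing F (g), a reactant, drives the reaction to the left.
The net shift is to the left. B is a reactant, so its amount increases.

increases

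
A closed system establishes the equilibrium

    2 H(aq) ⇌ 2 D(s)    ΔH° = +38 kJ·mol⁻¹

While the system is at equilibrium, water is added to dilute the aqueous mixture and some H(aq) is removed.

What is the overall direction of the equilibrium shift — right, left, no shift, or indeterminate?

Dilution lowers every aqueous concentration by the same factor. Δn_aq = 0 − 2 = -2, so the system shifts toward the side with more dissolved moles — to the left.
Removing H (aq), a reactant, drives the reaction to the left.
All effects act in the same direction — net shift to the left.

left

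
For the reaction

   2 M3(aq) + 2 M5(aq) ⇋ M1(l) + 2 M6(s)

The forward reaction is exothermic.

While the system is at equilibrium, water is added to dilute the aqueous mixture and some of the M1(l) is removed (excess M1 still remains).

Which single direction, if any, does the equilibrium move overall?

left

Dilution lowers every aqueous concentration by the same factor. Δn_aq = 0 − 4 = -4, so the system shifts toward the side with more dissolved moles — to the left.
M1 is a pure liquid; its activity is 1 regardless of amount, so Q is unaffected — no shift from this change.
Only the nonzero effect(s) matter; the net shift is to the left.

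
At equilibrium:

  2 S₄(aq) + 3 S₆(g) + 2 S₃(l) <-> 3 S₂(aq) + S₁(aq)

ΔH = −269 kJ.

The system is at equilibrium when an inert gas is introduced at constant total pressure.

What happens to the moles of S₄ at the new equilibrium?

increases

Adding inert gas at constant total pressure expands the volume and lowers every reacting partial pressure. With Δn_gas = 0 − 3 = -3, Q moves away from K toward the side with fewer gas moles, so the system shifts toward the side with more gas moles — to the left.
The net shift is to the left. S₄ is a reactant, so its amount increases.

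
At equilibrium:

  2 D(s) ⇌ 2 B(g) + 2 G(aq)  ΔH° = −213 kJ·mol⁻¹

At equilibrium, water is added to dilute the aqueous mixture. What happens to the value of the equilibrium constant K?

The equilibrium constant depends only on temperature. This perturbation may move the position of equilibrium, but since T is unchanged, K itself is unchanged.

unchanged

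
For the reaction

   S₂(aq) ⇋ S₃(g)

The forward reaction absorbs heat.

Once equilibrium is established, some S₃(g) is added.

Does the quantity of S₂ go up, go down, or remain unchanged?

Adding S₃ (g), a product, drives the reaction to the left.
The net shift is to the left. S₂ is a reactant, so its amount increases.

increases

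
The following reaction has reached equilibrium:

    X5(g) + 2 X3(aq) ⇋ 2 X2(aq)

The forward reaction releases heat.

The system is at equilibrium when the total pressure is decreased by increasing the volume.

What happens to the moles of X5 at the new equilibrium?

Gas moles: reactants 1, products 0 (Δn_gas = -1). Expansion shifts the system toward the side with more moles of gas — to the left.
The net shift is to the left. X5 is a reactant, so its amount increases.

increases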